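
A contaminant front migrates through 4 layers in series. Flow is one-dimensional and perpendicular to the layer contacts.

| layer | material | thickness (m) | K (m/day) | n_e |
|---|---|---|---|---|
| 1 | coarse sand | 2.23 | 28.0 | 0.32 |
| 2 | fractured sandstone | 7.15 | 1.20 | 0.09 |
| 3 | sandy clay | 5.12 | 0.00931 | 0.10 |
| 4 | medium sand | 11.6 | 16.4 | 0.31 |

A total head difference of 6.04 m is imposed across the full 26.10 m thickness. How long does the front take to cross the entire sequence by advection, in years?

With flow normal to the layers, continuity requires the same specific discharge q through every layer.
Σ(b_i/K_i) = 2.23/28.0 + 7.15/1.20 + 5.12/0.00931 + 11.6/16.4 = 556.7 d.
q = Δh / Σ(b_i/K_i) = 6.04 / 556.7 = 0.01085 m/day.
In each layer the seepage velocity is v_i = q/n_i, so the layer transit time is t_i = b_i·n_i / q:
  layer 1 (coarse sand): t_1 = 2.23 × 0.32 / 0.01085 = 65.77 d
  layer 2 (fractured sandstone): t_2 = 7.15 × 0.09 / 0.01085 = 59.31 d
  layer 3 (sandy clay): t_3 = 5.12 × 0.10 / 0.01085 = 47.19 d
  layer 4 (medium sand): t_4 = 11.6 × 0.31 / 0.01085 = 331.4 d
Total t = Σ t_i = 503.7 days = 1.379 years.

1.38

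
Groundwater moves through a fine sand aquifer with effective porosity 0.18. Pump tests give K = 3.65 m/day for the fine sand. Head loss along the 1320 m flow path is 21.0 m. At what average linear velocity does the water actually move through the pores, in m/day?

0.323

Hydraulic gradient i = Δh / L = 21.0 / 1320 = 0.01591.
Darcy flux q = K · i = 3.650 × 0.01591 = 0.05807 m/day.
Seepage velocity v = q / n_e = 0.05807 / 0.18 = 0.3226 m/day.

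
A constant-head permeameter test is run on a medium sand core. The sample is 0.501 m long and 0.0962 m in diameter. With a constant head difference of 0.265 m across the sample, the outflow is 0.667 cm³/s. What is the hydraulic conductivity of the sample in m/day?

Cross-sectional area A = π·(d/2)² = π × (0.0962/2)² = 0.007268 m².
Convert discharge: 0.667 cm³/s = 6.670e-07 m³/s.
Darcy's law rearranged: K = Q·L / (A·Δh) = 6.670e-07 × 0.501 / (0.007268 × 0.265) = 0.0001735 m/s = 14.99 m/day.

15.0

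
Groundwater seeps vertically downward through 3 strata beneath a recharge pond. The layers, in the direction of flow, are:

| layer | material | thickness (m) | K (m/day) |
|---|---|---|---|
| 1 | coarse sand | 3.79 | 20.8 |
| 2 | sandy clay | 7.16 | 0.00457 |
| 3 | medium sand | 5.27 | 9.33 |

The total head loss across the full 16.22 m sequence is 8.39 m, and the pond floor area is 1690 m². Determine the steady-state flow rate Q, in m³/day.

Flow is perpendicular to layering, so the layers act in series and the equivalent K is the thickness-weighted harmonic mean.
Total thickness L = 3.79 + 7.16 + 5.27 = 16.22 m.
Σ(b_i/K_i) = 3.79/20.8 + 7.16/0.00457 + 5.27/9.33 = 1567 d.
K_eq = L / Σ(b_i/K_i) = 16.22 / 1567 = 0.01035 m/day.
Q = K_eq · A · (Δh/L) = 0.01035 × 1690 × (8.39/16.22) = 9.046 m³/day.

9.05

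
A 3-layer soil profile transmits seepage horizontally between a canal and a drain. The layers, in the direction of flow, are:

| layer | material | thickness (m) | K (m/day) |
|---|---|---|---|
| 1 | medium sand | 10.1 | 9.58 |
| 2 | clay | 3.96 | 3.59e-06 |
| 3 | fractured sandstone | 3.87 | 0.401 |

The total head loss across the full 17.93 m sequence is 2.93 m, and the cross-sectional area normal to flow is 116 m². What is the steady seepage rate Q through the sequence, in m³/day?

0.000308

Flow is perpendicular to layering, so the layers act in series and the equivalent K is the thickness-weighted harmonic mean.
Total thickness L = 10.1 + 3.96 + 3.87 = 17.93 m.
Σ(b_i/K_i) = 10.1/9.58 + 3.96/3.59e-06 + 3.87/0.401 = 1.103e+06 d.
K_eq = L / Σ(b_i/K_i) = 17.93 / 1.103e+06 = 1.625e-05 m/day.
Q = K_eq · A · (Δh/L) = 1.625e-05 × 116 × (2.93/17.93) = 0.0003081 m³/day.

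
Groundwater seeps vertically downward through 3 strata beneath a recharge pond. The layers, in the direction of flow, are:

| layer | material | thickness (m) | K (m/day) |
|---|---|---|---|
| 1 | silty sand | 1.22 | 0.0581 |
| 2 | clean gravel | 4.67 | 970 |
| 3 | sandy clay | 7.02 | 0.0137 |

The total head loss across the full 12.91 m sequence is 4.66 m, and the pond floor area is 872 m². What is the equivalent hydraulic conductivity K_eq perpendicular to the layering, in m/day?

Flow is perpendicular to layering, so the layers act in series and the equivalent K is the thickness-weighted harmonic mean.
Total thickness L = 1.22 + 4.67 + 7.02 = 12.91 m.
Σ(b_i/K_i) = 1.22/0.0581 + 4.67/970 + 7.02/0.0137 = 533.4 d.
K_eq = L / Σ(b_i/K_i) = 12.91 / 533.4 = 0.02420 m/day.

0.0242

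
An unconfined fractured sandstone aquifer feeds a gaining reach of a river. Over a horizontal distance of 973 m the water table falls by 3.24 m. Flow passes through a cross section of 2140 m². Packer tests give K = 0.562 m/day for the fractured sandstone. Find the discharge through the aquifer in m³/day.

Hydraulic gradient i = Δh / L = 3.24 / 973 = 0.003330.
Darcy's law: Q = K · A · i = 0.5620 × 2140 × 0.003330 = 4.005 m³/day.

4.00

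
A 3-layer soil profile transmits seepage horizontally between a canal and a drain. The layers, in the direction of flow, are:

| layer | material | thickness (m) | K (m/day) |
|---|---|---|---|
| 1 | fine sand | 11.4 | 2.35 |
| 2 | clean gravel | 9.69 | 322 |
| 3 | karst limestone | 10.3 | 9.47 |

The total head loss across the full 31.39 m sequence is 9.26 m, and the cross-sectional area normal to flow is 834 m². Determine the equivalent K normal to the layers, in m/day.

Flow is perpendicular to layering, so the layers act in series and the equivalent K is the thickness-weighted harmonic mean.
Total thickness L = 11.4 + 9.69 + 10.3 = 31.39 m.
Σ(b_i/K_i) = 11.4/2.35 + 9.69/322 + 10.3/9.47 = 5.969 d.
K_eq = L / Σ(b_i/K_i) = 31.39 / 5.969 = 5.259 m/day.

5.26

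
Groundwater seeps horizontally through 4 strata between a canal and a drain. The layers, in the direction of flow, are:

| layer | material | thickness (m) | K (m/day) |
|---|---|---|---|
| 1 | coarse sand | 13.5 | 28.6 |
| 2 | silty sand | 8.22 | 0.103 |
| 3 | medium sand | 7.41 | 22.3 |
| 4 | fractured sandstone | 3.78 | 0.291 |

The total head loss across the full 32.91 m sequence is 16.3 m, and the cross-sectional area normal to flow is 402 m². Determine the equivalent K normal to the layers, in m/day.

0.352

Flow is perpendicular to layering, so the layers act in series and the equivalent K is the thickness-weighted harmonic mean.
Total thickness L = 13.5 + 8.22 + 7.41 + 3.78 = 32.91 m.
Σ(b_i/K_i) = 13.5/28.6 + 8.22/0.103 + 7.41/22.3 + 3.78/0.291 = 93.60 d.
K_eq = L / Σ(b_i/K_i) = 32.91 / 93.60 = 0.3516 m/day.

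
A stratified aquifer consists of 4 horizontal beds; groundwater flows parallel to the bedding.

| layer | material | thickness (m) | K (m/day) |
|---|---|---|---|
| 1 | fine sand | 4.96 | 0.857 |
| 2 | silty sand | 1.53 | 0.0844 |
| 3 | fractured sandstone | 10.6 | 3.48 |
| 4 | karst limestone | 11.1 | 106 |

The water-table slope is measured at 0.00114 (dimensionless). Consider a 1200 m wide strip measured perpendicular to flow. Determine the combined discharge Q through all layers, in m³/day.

1670

Flow is parallel to layering, so each bed carries its own Darcy discharge and the transmissivities add.
Σ(K_i·b_i) = 0.857×4.96 + 0.0844×1.53 + 3.48×10.6 + 106×11.1 = 1218 m²/day.
Hydraulic gradient i = 0.00114.
Q = Σ(K_i·b_i) · W · i = 1218 × 1200 × 0.001140 = 1666 m³/day.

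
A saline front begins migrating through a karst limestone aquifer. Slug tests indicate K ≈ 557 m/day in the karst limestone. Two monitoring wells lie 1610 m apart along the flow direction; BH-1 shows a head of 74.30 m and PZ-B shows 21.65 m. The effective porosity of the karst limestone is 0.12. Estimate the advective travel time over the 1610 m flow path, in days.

Hydraulic gradient i = (74.30 − 21.65) / 1610 = 52.65 / 1610 = 0.03270.
Darcy flux q = K · i = 557.0 × 0.03270 = 18.21 m/day.
Seepage velocity v = q / n_e = 18.21 / 0.12 = 151.8 m/day.
Travel time t = L / v = 1610 / 151.8 = 10.61 days.

10.6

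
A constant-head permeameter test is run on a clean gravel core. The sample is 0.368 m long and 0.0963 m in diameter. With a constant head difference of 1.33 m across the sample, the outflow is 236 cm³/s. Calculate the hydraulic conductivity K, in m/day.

Cross-sectional area A = π·(d/2)² = π × (0.0963/2)² = 0.007284 m².
Convert discharge: 236 cm³/s = 0.0002360 m³/s.
Darcy's law rearranged: K = Q·L / (A·Δh) = 0.0002360 × 0.368 / (0.007284 × 1.33) = 0.008965 m/s = 774.6 m/day.

775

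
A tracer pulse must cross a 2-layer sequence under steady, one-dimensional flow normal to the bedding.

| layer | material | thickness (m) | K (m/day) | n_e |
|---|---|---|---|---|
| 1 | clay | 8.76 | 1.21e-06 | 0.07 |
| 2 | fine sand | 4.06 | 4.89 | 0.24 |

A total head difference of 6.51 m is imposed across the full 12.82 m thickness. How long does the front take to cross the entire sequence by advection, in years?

4830

With flow normal to the layers, continuity requires the same specific discharge q through every layer.
Σ(b_i/K_i) = 8.76/1.21e-06 + 4.06/4.89 = 7.240e+06 d.
q = Δh / Σ(b_i/K_i) = 6.51 / 7.240e+06 = 8.992e-07 m/day.
In each layer the seepage velocity is v_i = q/n_i, so the layer transit time is t_i = b_i·n_i / q:
  layer 1 (clay): t_1 = 8.76 × 0.07 / 8.992e-07 = 6.819e+05 d
  layer 2 (fine sand): t_2 = 4.06 × 0.24 / 8.992e-07 = 1.084e+06 d
Total t = Σ t_i = 1.766e+06 days = 4834 years.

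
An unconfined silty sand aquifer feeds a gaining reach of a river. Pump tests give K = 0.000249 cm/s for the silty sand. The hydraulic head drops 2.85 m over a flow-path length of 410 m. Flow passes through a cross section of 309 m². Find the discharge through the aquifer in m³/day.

Convert K: 0.000249 cm/s × 864 = 0.2151 m/day.
Hydraulic gradient i = Δh / L = 2.85 / 410 = 0.006951.
Darcy's law: Q = K · A · i = 0.2151 × 309.0 × 0.006951 = 0.4621 m³/day.

0.462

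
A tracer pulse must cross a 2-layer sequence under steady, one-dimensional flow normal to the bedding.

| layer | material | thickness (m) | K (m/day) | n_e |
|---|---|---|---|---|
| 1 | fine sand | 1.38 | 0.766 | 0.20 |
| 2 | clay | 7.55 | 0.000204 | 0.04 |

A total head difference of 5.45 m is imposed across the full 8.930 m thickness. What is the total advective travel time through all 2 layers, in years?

10.7

With flow normal to the layers, continuity requires the same specific discharge q through every layer.
Σ(b_i/K_i) = 1.38/0.766 + 7.55/0.000204 = 37012 d.
q = Δh / Σ(b_i/K_i) = 5.45 / 37012 = 0.0001473 m/day.
In each layer the seepage velocity is v_i = q/n_i, so the layer transit time is t_i = b_i·n_i / q:
  layer 1 (fine sand): t_1 = 1.38 × 0.20 / 0.0001473 = 1874 d
  layer 2 (clay): t_2 = 7.55 × 0.04 / 0.0001473 = 2051 d
Total t = Σ t_i = 3925 days = 10.75 years.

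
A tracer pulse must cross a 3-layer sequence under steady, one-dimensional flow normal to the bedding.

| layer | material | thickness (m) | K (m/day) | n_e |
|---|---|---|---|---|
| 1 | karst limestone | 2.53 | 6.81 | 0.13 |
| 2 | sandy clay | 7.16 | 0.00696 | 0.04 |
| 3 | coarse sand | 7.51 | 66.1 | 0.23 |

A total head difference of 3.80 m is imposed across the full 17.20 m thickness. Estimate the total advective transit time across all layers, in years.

1.74

With flow normal to the layers, continuity requires the same specific discharge q through every layer.
Σ(b_i/K_i) = 2.53/6.81 + 7.16/0.00696 + 7.51/66.1 = 1029 d.
q = Δh / Σ(b_i/K_i) = 3.80 / 1029 = 0.003692 m/day.
In each layer the seepage velocity is v_i = q/n_i, so the layer transit time is t_i = b_i·n_i / q:
  layer 1 (karst limestone): t_1 = 2.53 × 0.13 / 0.003692 = 89.08 d
  layer 2 (sandy clay): t_2 = 7.16 × 0.04 / 0.003692 = 77.57 d
  layer 3 (coarse sand): t_3 = 7.51 × 0.23 / 0.003692 = 467.8 d
Total t = Σ t_i = 634.5 days = 1.737 years.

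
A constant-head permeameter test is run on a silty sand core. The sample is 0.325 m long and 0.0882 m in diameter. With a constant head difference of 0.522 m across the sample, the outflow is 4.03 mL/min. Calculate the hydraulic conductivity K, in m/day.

Cross-sectional area A = π·(d/2)² = π × (0.0882/2)² = 0.006110 m².
Convert discharge: 4.03 mL/min = 6.717e-08 m³/s.
Darcy's law rearranged: K = Q·L / (A·Δh) = 6.717e-08 × 0.325 / (0.006110 × 0.522) = 6.844e-06 m/s = 0.5914 m/day.

0.591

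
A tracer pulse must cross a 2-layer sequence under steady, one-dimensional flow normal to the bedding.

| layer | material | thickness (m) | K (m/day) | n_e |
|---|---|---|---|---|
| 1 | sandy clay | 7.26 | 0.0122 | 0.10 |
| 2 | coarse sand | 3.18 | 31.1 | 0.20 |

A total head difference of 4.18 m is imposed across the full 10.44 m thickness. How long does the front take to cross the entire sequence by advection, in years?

0.531

With flow normal to the layers, continuity requires the same specific discharge q through every layer.
Σ(b_i/K_i) = 7.26/0.0122 + 3.18/31.1 = 595.2 d.
q = Δh / Σ(b_i/K_i) = 4.18 / 595.2 = 0.007023 m/day.
In each layer the seepage velocity is v_i = q/n_i, so the layer transit time is t_i = b_i·n_i / q:
  layer 1 (sandy clay): t_1 = 7.26 × 0.10 / 0.007023 = 103.4 d
  layer 2 (coarse sand): t_2 = 3.18 × 0.20 / 0.007023 = 90.56 d
Total t = Σ t_i = 193.9 days = 0.5310 years.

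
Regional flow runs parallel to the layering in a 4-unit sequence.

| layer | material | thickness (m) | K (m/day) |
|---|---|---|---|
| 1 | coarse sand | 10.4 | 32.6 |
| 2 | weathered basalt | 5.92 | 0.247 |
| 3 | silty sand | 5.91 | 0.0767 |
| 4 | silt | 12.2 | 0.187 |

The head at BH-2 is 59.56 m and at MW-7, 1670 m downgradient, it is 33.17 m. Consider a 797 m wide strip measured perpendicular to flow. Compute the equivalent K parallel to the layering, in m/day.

9.97

Flow is parallel to layering, so each bed carries its own Darcy discharge and the transmissivities add.
Σ(K_i·b_i) = 32.6×10.4 + 0.247×5.92 + 0.0767×5.91 + 0.187×12.2 = 343.2 m²/day.
Total thickness b = 34.43 m, so K_eq = Σ(K_i·b_i)/b = 9.969 m/day.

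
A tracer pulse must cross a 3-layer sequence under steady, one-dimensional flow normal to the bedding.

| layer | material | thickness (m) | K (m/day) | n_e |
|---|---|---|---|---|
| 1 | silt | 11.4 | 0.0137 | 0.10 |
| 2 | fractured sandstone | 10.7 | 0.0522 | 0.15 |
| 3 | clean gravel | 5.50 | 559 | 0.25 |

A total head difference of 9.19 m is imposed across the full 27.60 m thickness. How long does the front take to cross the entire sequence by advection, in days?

465

With flow normal to the layers, continuity requires the same specific discharge q through every layer.
Σ(b_i/K_i) = 11.4/0.0137 + 10.7/0.0522 + 5.50/559 = 1037 d.
q = Δh / Σ(b_i/K_i) = 9.19 / 1037 = 0.008861 m/day.
In each layer the seepage velocity is v_i = q/n_i, so the layer transit time is t_i = b_i·n_i / q:
  layer 1 (silt): t_1 = 11.4 × 0.10 / 0.008861 = 128.7 d
  layer 2 (fractured sandstone): t_2 = 10.7 × 0.15 / 0.008861 = 181.1 d
  layer 3 (clean gravel): t_3 = 5.50 × 0.25 / 0.008861 = 155.2 d
Total t = Σ t_i = 464.9 days.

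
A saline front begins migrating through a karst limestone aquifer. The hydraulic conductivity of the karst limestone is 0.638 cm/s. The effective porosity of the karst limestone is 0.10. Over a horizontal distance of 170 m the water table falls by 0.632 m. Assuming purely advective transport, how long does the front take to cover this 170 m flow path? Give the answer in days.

8.30

Convert K: 0.638 cm/s × 864 = 551.2 m/day.
Hydraulic gradient i = Δh / L = 0.632 / 170 = 0.003718.
Darcy flux q = K · i = 551.2 × 0.003718 = 2.049 m/day.
Seepage velocity v = q / n_e = 2.049 / 0.10 = 20.49 m/day.
Travel time t = L / v = 170 / 20.49 = 8.296 days.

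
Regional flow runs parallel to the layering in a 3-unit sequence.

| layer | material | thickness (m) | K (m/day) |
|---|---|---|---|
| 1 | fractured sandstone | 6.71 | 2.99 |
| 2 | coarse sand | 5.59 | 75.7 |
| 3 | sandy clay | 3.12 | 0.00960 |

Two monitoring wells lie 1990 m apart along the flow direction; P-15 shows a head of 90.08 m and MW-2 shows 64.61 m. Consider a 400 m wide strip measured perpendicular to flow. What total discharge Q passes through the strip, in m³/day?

Flow is parallel to layering, so each bed carries its own Darcy discharge and the transmissivities add.
Σ(K_i·b_i) = 2.99×6.71 + 75.7×5.59 + 0.00960×3.12 = 443.3 m²/day.
Hydraulic gradient i = (90.08 − 64.61) / 1990 = 25.47 / 1990 = 0.01280.
Q = Σ(K_i·b_i) · W · i = 443.3 × 400 × 0.01280 = 2269 m³/day.

2270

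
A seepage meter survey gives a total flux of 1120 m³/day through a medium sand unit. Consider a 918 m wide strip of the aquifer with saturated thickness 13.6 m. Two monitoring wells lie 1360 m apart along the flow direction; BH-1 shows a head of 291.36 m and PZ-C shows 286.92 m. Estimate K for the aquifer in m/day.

Cross-sectional area A = 918 × 13.6 = 12485 m².
Hydraulic gradient i = (291.36 − 286.92) / 1360 = 4.44 / 1360 = 0.003265.
From Q = K·A·i, K = Q / (A·i) = 1120 / (12485 × 0.003265) = 27.48 m/day.

27.5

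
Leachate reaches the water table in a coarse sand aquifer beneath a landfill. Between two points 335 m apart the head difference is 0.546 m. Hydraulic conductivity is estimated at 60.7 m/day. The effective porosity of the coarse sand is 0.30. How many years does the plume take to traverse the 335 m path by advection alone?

Hydraulic gradient i = Δh / L = 0.546 / 335 = 0.001630.
Darcy flux q = K · i = 60.70 × 0.001630 = 0.09893 m/day.
Seepage velocity v = q / n_e = 0.09893 / 0.30 = 0.3298 m/day.
Travel time t = L / v = 335 / 0.3298 = 1016 days = 2.781 years.

2.78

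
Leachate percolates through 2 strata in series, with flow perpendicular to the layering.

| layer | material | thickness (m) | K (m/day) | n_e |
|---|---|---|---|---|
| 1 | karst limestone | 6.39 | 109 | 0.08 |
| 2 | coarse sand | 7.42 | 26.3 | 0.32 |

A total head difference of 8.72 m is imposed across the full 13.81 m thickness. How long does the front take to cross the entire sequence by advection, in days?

0.113

With flow normal to the layers, continuity requires the same specific discharge q through every layer.
Σ(b_i/K_i) = 6.39/109 + 7.42/26.3 = 0.3408 d.
q = Δh / Σ(b_i/K_i) = 8.72 / 0.3408 = 25.59 m/day.
In each layer the seepage velocity is v_i = q/n_i, so the layer transit time is t_i = b_i·n_i / q:
  layer 1 (karst limestone): t_1 = 6.39 × 0.08 / 25.59 = 0.01998 d
  layer 2 (coarse sand): t_2 = 7.42 × 0.32 / 25.59 = 0.09278 d
Total t = Σ t_i = 0.1128 days.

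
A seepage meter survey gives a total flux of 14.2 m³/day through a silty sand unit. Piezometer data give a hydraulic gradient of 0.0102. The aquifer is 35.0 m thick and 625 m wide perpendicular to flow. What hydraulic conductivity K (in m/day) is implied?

0.0636

Cross-sectional area A = 625 × 35.0 = 21875 m².
Hydraulic gradient i = 0.0102.
From Q = K·A·i, K = Q / (A·i) = 14.2 / (21875 × 0.01020) = 0.06364 m/day.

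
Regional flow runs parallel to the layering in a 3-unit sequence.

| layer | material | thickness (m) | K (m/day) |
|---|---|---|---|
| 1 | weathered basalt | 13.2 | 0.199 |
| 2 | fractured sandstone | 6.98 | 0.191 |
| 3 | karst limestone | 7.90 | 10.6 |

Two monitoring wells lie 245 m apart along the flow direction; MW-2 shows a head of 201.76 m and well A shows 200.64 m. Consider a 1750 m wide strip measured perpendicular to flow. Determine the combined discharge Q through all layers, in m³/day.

702

Flow is parallel to layering, so each bed carries its own Darcy discharge and the transmissivities add.
Σ(K_i·b_i) = 0.199×13.2 + 0.191×6.98 + 10.6×7.90 = 87.70 m²/day.
Hydraulic gradient i = (201.76 − 200.64) / 245 = 1.12 / 245 = 0.004571.
Q = Σ(K_i·b_i) · W · i = 87.70 × 1750 × 0.004571 = 701.6 m³/day.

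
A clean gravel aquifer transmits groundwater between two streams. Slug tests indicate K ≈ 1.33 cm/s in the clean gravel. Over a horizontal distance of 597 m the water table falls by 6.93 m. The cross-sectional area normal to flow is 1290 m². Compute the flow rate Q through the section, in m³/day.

Convert K: 1.33 cm/s × 864 = 1149 m/day.
Hydraulic gradient i = Δh / L = 6.93 / 597 = 0.01161.
Darcy's law: Q = K · A · i = 1149 × 1290 × 0.01161 = 17207 m³/day.

17200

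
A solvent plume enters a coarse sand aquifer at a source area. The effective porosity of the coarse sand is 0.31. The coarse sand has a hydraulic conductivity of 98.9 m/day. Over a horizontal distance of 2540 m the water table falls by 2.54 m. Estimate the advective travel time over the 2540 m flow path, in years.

Hydraulic gradient i = Δh / L = 2.54 / 2540 = 0.001000.
Darcy flux q = K · i = 98.90 × 0.001000 = 0.09890 m/day.
Seepage velocity v = q / n_e = 0.09890 / 0.31 = 0.3190 m/day.
Travel time t = L / v = 2540 / 0.3190 = 7962 days = 21.80 years.

21.8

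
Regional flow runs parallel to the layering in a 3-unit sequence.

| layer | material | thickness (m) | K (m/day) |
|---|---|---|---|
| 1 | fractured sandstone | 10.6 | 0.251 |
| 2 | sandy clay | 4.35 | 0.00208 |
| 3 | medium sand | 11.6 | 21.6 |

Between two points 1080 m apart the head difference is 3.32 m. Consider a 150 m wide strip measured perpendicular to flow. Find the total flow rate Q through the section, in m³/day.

117

Flow is parallel to layering, so each bed carries its own Darcy discharge and the transmissivities add.
Σ(K_i·b_i) = 0.251×10.6 + 0.00208×4.35 + 21.6×11.6 = 253.2 m²/day.
Hydraulic gradient i = Δh / L = 3.32 / 1080 = 0.003074.
Q = Σ(K_i·b_i) · W · i = 253.2 × 150 × 0.003074 = 116.8 m³/day.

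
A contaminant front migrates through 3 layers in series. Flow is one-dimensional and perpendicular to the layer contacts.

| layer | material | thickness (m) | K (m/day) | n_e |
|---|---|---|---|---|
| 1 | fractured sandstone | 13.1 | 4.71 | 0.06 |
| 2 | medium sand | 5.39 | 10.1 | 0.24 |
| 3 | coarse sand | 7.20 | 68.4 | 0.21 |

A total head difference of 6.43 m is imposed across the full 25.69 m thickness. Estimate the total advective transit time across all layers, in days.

With flow normal to the layers, continuity requires the same specific discharge q through every layer.
Σ(b_i/K_i) = 13.1/4.71 + 5.39/10.1 + 7.20/68.4 = 3.420 d.
q = Δh / Σ(b_i/K_i) = 6.43 / 3.420 = 1.880 m/day.
In each layer the seepage velocity is v_i = q/n_i, so the layer transit time is t_i = b_i·n_i / q:
  layer 1 (fractured sandstone): t_1 = 13.1 × 0.06 / 1.880 = 0.4181 d
  layer 2 (medium sand): t_2 = 5.39 × 0.24 / 1.880 = 0.6881 d
  layer 3 (coarse sand): t_3 = 7.20 × 0.21 / 1.880 = 0.8043 d
Total t = Σ t_i = 1.910 days.

1.91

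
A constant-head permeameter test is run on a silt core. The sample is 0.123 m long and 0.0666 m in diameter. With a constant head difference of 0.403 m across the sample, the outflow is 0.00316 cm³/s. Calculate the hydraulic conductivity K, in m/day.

Cross-sectional area A = π·(d/2)² = π × (0.0666/2)² = 0.003484 m².
Convert discharge: 0.00316 cm³/s = 3.160e-09 m³/s.
Darcy's law rearranged: K = Q·L / (A·Δh) = 3.160e-09 × 0.123 / (0.003484 × 0.403) = 2.769e-07 m/s = 0.02392 m/day.

0.0239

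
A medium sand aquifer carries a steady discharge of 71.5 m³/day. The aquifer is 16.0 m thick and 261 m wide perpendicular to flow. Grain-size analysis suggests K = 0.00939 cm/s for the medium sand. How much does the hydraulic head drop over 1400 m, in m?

2.95

Convert K: 0.00939 cm/s × 864 = 8.113 m/day.
Cross-sectional area A = 261 × 16.0 = 4176 m².
From Q = K·A·i, i = Q / (K·A) = 71.5 / (8.113 × 4176) = 0.002110.
Head loss Δh = i · L = 0.002110 × 1400 = 2.955 m.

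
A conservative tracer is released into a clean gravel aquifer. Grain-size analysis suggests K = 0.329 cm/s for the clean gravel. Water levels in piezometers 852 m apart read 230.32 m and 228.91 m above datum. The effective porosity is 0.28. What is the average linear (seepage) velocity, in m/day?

Convert K: 0.329 cm/s × 864 = 284.3 m/day.
Hydraulic gradient i = (230.32 − 228.91) / 852 = 1.41 / 852 = 0.001655.
Darcy flux q = K · i = 284.3 × 0.001655 = 0.4704 m/day.
Seepage velocity v = q / n_e = 0.4704 / 0.28 = 1.680 m/day.

1.68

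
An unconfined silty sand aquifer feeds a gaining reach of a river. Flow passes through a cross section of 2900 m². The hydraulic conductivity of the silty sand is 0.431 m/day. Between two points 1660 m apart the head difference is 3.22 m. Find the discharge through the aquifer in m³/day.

2.42

Hydraulic gradient i = Δh / L = 3.22 / 1660 = 0.001940.
Darcy's law: Q = K · A · i = 0.4310 × 2900 × 0.001940 = 2.425 m³/day.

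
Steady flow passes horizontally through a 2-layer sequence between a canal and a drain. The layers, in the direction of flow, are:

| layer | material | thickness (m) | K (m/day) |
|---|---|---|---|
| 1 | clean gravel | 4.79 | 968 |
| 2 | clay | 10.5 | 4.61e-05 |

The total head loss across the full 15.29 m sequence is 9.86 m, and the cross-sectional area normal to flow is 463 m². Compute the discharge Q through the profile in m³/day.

0.0200

Flow is perpendicular to layering, so the layers act in series and the equivalent K is the thickness-weighted harmonic mean.
Total thickness L = 4.79 + 10.5 = 15.29 m.
Σ(b_i/K_i) = 4.79/968 + 10.5/4.61e-05 = 2.278e+05 d.
K_eq = L / Σ(b_i/K_i) = 15.29 / 2.278e+05 = 6.713e-05 m/day.
Q = K_eq · A · (Δh/L) = 6.713e-05 × 463 × (9.86/15.29) = 0.02004 m³/day.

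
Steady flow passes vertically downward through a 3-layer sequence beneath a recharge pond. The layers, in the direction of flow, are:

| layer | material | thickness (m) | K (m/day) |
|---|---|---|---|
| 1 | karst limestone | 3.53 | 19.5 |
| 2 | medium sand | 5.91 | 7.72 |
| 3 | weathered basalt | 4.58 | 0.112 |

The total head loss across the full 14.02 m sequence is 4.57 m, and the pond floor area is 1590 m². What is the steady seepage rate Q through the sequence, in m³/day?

174

Flow is perpendicular to layering, so the layers act in series and the equivalent K is the thickness-weighted harmonic mean.
Total thickness L = 3.53 + 5.91 + 4.58 = 14.02 m.
Σ(b_i/K_i) = 3.53/19.5 + 5.91/7.72 + 4.58/0.112 = 41.84 d.
K_eq = L / Σ(b_i/K_i) = 14.02 / 41.84 = 0.3351 m/day.
Q = K_eq · A · (Δh/L) = 0.3351 × 1590 × (4.57/14.02) = 173.7 m³/day.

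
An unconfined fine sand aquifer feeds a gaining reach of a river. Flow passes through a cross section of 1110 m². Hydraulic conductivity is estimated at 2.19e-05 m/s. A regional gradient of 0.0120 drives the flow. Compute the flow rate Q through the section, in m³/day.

Convert K: 2.19e-05 m/s × 86400 = 1.892 m/day.
Hydraulic gradient i = 0.0120.
Darcy's law: Q = K · A · i = 1.892 × 1110 × 0.01200 = 25.20 m³/day.

25.2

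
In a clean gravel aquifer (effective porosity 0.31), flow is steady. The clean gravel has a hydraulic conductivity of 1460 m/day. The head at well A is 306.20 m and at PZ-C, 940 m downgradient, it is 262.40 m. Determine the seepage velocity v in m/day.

219

Hydraulic gradient i = (306.20 − 262.40) / 940 = 43.8 / 940 = 0.04660.
Darcy flux q = K · i = 1460 × 0.04660 = 68.03 m/day.
Seepage velocity v = q / n_e = 68.03 / 0.31 = 219.5 m/day.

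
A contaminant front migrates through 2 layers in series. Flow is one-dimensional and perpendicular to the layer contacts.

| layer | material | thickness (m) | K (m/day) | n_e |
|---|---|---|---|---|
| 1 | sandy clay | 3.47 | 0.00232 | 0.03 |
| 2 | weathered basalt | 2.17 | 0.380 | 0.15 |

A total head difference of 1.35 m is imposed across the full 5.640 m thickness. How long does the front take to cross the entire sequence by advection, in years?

With flow normal to the layers, continuity requires the same specific discharge q through every layer.
Σ(b_i/K_i) = 3.47/0.00232 + 2.17/0.380 = 1501 d.
q = Δh / Σ(b_i/K_i) = 1.35 / 1501 = 0.0008992 m/day.
In each layer the seepage velocity is v_i = q/n_i, so the layer transit time is t_i = b_i·n_i / q:
  layer 1 (sandy clay): t_1 = 3.47 × 0.03 / 0.0008992 = 115.8 d
  layer 2 (weathered basalt): t_2 = 2.17 × 0.15 / 0.0008992 = 362.0 d
Total t = Σ t_i = 477.8 days = 1.308 years.

1.31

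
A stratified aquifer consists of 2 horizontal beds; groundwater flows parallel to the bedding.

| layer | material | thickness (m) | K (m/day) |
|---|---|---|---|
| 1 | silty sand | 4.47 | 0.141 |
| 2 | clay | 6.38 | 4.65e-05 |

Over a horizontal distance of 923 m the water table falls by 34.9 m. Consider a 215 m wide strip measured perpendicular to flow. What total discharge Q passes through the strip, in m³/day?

Flow is parallel to layering, so each bed carries its own Darcy discharge and the transmissivities add.
Σ(K_i·b_i) = 0.141×4.47 + 4.65e-05×6.38 = 0.6306 m²/day.
Hydraulic gradient i = Δh / L = 34.9 / 923 = 0.03781.
Q = Σ(K_i·b_i) · W · i = 0.6306 × 215 × 0.03781 = 5.126 m³/day.

5.13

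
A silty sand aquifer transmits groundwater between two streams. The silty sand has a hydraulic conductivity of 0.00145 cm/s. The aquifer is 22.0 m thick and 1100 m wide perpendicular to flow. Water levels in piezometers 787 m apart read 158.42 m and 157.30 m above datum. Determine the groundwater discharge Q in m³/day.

Convert K: 0.00145 cm/s × 864 = 1.253 m/day.
Cross-sectional area A = 1100 × 22.0 = 24200 m².
Hydraulic gradient i = (158.42 − 157.30) / 787 = 1.12 / 787 = 0.001423.
Darcy's law: Q = K · A · i = 1.253 × 24200 × 0.001423 = 43.15 m³/day.

43.1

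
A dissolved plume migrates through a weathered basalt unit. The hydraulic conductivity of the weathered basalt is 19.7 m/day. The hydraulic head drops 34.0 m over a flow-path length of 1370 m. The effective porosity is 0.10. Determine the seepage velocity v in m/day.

Hydraulic gradient i = Δh / L = 34.0 / 1370 = 0.02482.
Darcy flux q = K · i = 19.70 × 0.02482 = 0.4889 m/day.
Seepage velocity v = q / n_e = 0.4889 / 0.10 = 4.889 m/day.

4.89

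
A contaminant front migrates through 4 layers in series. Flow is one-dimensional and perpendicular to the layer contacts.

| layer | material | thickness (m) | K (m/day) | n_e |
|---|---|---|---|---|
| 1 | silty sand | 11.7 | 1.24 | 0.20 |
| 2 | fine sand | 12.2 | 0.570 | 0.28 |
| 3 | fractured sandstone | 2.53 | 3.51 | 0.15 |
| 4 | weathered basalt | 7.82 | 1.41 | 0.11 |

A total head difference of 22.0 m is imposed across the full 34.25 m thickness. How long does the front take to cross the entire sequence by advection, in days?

With flow normal to the layers, continuity requires the same specific discharge q through every layer.
Σ(b_i/K_i) = 11.7/1.24 + 12.2/0.570 + 2.53/3.51 + 7.82/1.41 = 37.11 d.
q = Δh / Σ(b_i/K_i) = 22.0 / 37.11 = 0.5929 m/day.
In each layer the seepage velocity is v_i = q/n_i, so the layer transit time is t_i = b_i·n_i / q:
  layer 1 (silty sand): t_1 = 11.7 × 0.20 / 0.5929 = 3.947 d
  layer 2 (fine sand): t_2 = 12.2 × 0.28 / 0.5929 = 5.762 d
  layer 3 (fractured sandstone): t_3 = 2.53 × 0.15 / 0.5929 = 0.6401 d
  layer 4 (weathered basalt): t_4 = 7.82 × 0.11 / 0.5929 = 1.451 d
Total t = Σ t_i = 11.80 days.

11.8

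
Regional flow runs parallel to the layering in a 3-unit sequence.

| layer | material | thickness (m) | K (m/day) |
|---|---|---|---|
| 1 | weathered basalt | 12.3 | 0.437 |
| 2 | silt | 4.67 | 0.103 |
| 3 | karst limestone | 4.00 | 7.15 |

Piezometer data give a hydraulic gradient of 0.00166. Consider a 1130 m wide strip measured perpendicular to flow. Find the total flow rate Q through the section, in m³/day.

64.6

Flow is parallel to layering, so each bed carries its own Darcy discharge and the transmissivities add.
Σ(K_i·b_i) = 0.437×12.3 + 0.103×4.67 + 7.15×4.00 = 34.46 m²/day.
Hydraulic gradient i = 0.00166.
Q = Σ(K_i·b_i) · W · i = 34.46 × 1130 × 0.001660 = 64.63 m³/day.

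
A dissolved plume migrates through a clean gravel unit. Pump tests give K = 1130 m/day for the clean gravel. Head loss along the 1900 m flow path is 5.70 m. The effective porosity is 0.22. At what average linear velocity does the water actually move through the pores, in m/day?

15.4

Hydraulic gradient i = Δh / L = 5.70 / 1900 = 0.003000.
Darcy flux q = K · i = 1130 × 0.003000 = 3.390 m/day.
Seepage velocity v = q / n_e = 3.390 / 0.22 = 15.41 m/day.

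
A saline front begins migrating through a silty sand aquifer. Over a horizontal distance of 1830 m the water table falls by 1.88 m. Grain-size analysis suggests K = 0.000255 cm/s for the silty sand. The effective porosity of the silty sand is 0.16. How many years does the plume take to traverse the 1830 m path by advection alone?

3540

Convert K: 0.000255 cm/s × 864 = 0.2203 m/day.
Hydraulic gradient i = Δh / L = 1.88 / 1830 = 0.001027.
Darcy flux q = K · i = 0.2203 × 0.001027 = 0.0002263 m/day.
Seepage velocity v = q / n_e = 0.0002263 / 0.16 = 0.001415 m/day.
Travel time t = L / v = 1830 / 0.001415 = 1.294e+06 days = 3542 years.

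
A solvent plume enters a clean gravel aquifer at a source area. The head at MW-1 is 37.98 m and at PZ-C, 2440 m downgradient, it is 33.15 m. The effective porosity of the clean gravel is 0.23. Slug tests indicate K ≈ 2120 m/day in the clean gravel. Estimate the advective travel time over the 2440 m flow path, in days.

134

Hydraulic gradient i = (37.98 − 33.15) / 2440 = 4.83 / 2440 = 0.001980.
Darcy flux q = K · i = 2120 × 0.001980 = 4.197 m/day.
Seepage velocity v = q / n_e = 4.197 / 0.23 = 18.25 m/day.
Travel time t = L / v = 2440 / 18.25 = 133.7 days.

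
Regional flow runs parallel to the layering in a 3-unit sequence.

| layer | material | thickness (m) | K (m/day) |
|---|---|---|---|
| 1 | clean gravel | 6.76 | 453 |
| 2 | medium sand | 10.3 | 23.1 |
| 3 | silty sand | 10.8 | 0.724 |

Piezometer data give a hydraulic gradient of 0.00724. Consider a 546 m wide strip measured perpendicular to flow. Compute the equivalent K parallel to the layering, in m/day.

Flow is parallel to layering, so each bed carries its own Darcy discharge and the transmissivities add.
Σ(K_i·b_i) = 453×6.76 + 23.1×10.3 + 0.724×10.8 = 3308 m²/day.
Total thickness b = 27.86 m, so K_eq = Σ(K_i·b_i)/b = 118.7 m/day.

119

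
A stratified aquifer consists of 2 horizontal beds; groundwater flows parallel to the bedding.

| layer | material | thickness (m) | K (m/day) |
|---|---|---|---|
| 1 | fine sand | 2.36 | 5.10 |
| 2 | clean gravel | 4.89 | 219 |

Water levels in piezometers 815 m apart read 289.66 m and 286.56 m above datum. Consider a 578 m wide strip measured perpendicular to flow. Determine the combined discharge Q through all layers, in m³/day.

2380

Flow is parallel to layering, so each bed carries its own Darcy discharge and the transmissivities add.
Σ(K_i·b_i) = 5.10×2.36 + 219×4.89 = 1083 m²/day.
Hydraulic gradient i = (289.66 − 286.56) / 815 = 3.1 / 815 = 0.003804.
Q = Σ(K_i·b_i) · W · i = 1083 × 578 × 0.003804 = 2381 m³/day.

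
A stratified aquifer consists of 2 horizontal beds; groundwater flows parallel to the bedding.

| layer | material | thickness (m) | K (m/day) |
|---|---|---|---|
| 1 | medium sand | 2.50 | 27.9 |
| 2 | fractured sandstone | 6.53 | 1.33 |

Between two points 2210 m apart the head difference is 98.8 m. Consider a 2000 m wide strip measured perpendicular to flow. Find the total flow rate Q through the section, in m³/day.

7010

Flow is parallel to layering, so each bed carries its own Darcy discharge and the transmissivities add.
Σ(K_i·b_i) = 27.9×2.50 + 1.33×6.53 = 78.43 m²/day.
Hydraulic gradient i = Δh / L = 98.8 / 2210 = 0.04471.
Q = Σ(K_i·b_i) · W · i = 78.43 × 2000 × 0.04471 = 7013 m³/day.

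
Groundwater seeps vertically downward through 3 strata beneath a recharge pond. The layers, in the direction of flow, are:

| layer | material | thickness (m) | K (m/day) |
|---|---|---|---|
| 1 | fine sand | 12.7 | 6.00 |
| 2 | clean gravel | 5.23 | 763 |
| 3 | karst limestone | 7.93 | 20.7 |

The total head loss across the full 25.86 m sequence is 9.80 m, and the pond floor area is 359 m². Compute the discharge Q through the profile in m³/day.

Flow is perpendicular to layering, so the layers act in series and the equivalent K is the thickness-weighted harmonic mean.
Total thickness L = 12.7 + 5.23 + 7.93 = 25.86 m.
Σ(b_i/K_i) = 12.7/6.00 + 5.23/763 + 7.93/20.7 = 2.507 d.
K_eq = L / Σ(b_i/K_i) = 25.86 / 2.507 = 10.32 m/day.
Q = K_eq · A · (Δh/L) = 10.32 × 359 × (9.80/25.86) = 1404 m³/day.

1400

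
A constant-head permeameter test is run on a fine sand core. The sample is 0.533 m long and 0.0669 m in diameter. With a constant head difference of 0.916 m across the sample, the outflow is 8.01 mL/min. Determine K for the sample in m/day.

Cross-sectional area A = π·(d/2)² = π × (0.0669/2)² = 0.003515 m².
Convert discharge: 8.01 mL/min = 1.335e-07 m³/s.
Darcy's law rearranged: K = Q·L / (A·Δh) = 1.335e-07 × 0.533 / (0.003515 × 0.916) = 2.210e-05 m/s = 1.909 m/day.

1.91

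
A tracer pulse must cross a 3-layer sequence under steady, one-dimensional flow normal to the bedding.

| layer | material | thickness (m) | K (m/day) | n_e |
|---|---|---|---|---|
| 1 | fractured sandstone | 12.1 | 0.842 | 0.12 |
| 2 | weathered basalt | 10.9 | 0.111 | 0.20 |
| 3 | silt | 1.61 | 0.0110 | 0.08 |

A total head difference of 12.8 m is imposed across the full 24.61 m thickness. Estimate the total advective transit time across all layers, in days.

76.1

With flow normal to the layers, continuity requires the same specific discharge q through every layer.
Σ(b_i/K_i) = 12.1/0.842 + 10.9/0.111 + 1.61/0.0110 = 258.9 d.
q = Δh / Σ(b_i/K_i) = 12.8 / 258.9 = 0.04943 m/day.
In each layer the seepage velocity is v_i = q/n_i, so the layer transit time is t_i = b_i·n_i / q:
  layer 1 (fractured sandstone): t_1 = 12.1 × 0.12 / 0.04943 = 29.37 d
  layer 2 (weathered basalt): t_2 = 10.9 × 0.20 / 0.04943 = 44.10 d
  layer 3 (silt): t_3 = 1.61 × 0.08 / 0.04943 = 2.606 d
Total t = Σ t_i = 76.08 days.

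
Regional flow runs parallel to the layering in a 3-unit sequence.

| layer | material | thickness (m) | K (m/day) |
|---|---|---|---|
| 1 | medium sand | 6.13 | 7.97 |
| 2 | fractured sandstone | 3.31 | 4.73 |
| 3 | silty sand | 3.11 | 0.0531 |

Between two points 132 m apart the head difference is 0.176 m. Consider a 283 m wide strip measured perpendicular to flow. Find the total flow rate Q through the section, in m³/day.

Flow is parallel to layering, so each bed carries its own Darcy discharge and the transmissivities add.
Σ(K_i·b_i) = 7.97×6.13 + 4.73×3.31 + 0.0531×3.11 = 64.68 m²/day.
Hydraulic gradient i = Δh / L = 0.176 / 132 = 0.001333.
Q = Σ(K_i·b_i) · W · i = 64.68 × 283 × 0.001333 = 24.40 m³/day.

24.4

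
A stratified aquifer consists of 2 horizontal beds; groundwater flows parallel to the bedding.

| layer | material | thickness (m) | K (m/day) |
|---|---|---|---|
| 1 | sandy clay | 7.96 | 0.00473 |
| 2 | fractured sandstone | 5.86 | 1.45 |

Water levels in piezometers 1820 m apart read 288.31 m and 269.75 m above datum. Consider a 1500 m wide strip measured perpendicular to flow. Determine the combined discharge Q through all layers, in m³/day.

131

Flow is parallel to layering, so each bed carries its own Darcy discharge and the transmissivities add.
Σ(K_i·b_i) = 0.00473×7.96 + 1.45×5.86 = 8.535 m²/day.
Hydraulic gradient i = (288.31 − 269.75) / 1820 = 18.56 / 1820 = 0.01020.
Q = Σ(K_i·b_i) · W · i = 8.535 × 1500 × 0.01020 = 130.6 m³/day.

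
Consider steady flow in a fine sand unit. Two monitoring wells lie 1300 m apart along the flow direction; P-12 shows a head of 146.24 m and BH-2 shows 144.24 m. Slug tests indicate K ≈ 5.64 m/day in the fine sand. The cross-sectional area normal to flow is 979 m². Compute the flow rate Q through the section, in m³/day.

Hydraulic gradient i = (146.24 − 144.24) / 1300 = 2 / 1300 = 0.001538.
Darcy's law: Q = K · A · i = 5.640 × 979.0 × 0.001538 = 8.495 m³/day.

8.49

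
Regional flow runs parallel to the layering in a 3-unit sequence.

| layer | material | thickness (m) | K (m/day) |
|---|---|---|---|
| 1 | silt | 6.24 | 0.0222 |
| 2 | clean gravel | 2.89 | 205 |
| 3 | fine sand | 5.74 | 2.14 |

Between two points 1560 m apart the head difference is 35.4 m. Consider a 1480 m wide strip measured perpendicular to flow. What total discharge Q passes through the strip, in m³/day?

Flow is parallel to layering, so each bed carries its own Darcy discharge and the transmissivities add.
Σ(K_i·b_i) = 0.0222×6.24 + 205×2.89 + 2.14×5.74 = 604.9 m²/day.
Hydraulic gradient i = Δh / L = 35.4 / 1560 = 0.02269.
Q = Σ(K_i·b_i) · W · i = 604.9 × 1480 × 0.02269 = 20314 m³/day.

20300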